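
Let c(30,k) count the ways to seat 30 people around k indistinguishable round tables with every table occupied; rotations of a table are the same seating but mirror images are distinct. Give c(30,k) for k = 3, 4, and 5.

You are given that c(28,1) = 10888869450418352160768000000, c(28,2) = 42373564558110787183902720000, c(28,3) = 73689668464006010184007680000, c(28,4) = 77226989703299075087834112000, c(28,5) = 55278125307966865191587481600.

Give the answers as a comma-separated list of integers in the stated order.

r29: T_29,2=28×42373564558110787183902720000+10888869450418352160768000000=1197348677077520393310044160000; T_29,3=28×73689668464006010184007680000+42373564558110787183902720000=2105684281550279072336117760000; T_29,4=28×77226989703299075087834112000+73689668464006010184007680000=2236045380156380112643362816000; T_29,5=28×55278125307966865191587481600+77226989703299075087834112000=1625014498326371300452283596800
r30: T_30,3=29×2105684281550279072336117760000+1197348677077520393310044160000=62262192842035613491057459200000; T_30,4=29×2236045380156380112643362816000+2105684281550279072336117760000=66951000306085302338993639424000; T_30,5=29×1625014498326371300452283596800+2236045380156380112643362816000=49361465831621147825759587123200
Read c(30,3) = 62262192842035613491057459200000, c(30,4) = 66951000306085302338993639424000, c(30,5) = 49361465831621147825759587123200.

62262192842035613491057459200000, 66951000306085302338993639424000, 49361465831621147825759587123200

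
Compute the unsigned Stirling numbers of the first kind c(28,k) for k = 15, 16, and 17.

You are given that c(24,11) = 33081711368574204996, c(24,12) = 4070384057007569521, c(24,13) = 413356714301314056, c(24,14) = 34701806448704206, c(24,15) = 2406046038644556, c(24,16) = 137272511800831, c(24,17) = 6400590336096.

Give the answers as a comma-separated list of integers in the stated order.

row 25: T[25][12]=24·4070384057007569521+33081711368574204996=130770928736755873500  T[25][13]=24·413356714301314056+4070384057007569521=13990945200239106865  T[25][14]=24·34701806448704206+413356714301314056=1246200069070215000  T[25][15]=24·2406046038644556+34701806448704206=92446911376173550  T[25][16]=24·137272511800831+2406046038644556=5700586321864500  T[25][17]=24·6400590336096+137272511800831=290886679867135
row 26: T[26][13]=25·13990945200239106865+130770928736755873500=480544558742733545125  T[26][14]=25·1246200069070215000+13990945200239106865=45145946926994481865  T[26][15]=25·92446911376173550+1246200069070215000=3557372853474553750  T[26][16]=25·5700586321864500+92446911376173550=234961569422786050  T[26][17]=25·290886679867135+5700586321864500=12972753318542875
row 27: T[27][14]=26·45145946926994481865+480544558742733545125=1654339178844590073615  T[27][15]=26·3557372853474553750+45145946926994481865=137637641117332879365  T[27][16]=26·234961569422786050+3557372853474553750=9666373658466991050  T[27][17]=26·12972753318542875+234961569422786050=572253155704900800
row 28: T[28][15]=27·137637641117332879365+1654339178844590073615=5370555489012577816470  T[28][16]=27·9666373658466991050+137637641117332879365=398629729895941637715  T[28][17]=27·572253155704900800+9666373658466991050=25117208862499312650
Read c(28,15) = 5370555489012577816470, c(28,16) = 398629729895941637715, c(28,17) = 25117208862499312650.

5370555489012577816470, 398629729895941637715, 25117208862499312650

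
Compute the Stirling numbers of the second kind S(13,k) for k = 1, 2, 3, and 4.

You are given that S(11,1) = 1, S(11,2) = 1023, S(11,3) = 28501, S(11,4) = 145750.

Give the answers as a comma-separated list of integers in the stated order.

1, 4095, 261625, 2532530

r12: T_12,1=1×1+0=1; T_12,2=2×1023+1=2047; T_12,3=3×28501+1023=86526; T_12,4=4×145750+28501=611501
r13: T_13,1=1×1+0=1; T_13,2=2×2047+1=4095; T_13,3=3×86526+2047=261625; T_13,4=4×611501+86526=2532530
Read S(13,1) = 1, S(13,2) = 4095, S(13,3) = 261625, S(13,4) = 2532530.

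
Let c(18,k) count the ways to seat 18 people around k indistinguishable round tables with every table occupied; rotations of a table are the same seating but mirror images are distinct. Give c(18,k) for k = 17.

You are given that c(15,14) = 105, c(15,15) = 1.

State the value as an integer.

[16] T[16,15]:15*1+105=120 · T[16,16]:15*0+1=1
[17] T[17,16]:16*1+120=136 · T[17,17]:16*0+1=1
[18] T[18,17]:17*1+136=153
Read c(18,17) = 153.

153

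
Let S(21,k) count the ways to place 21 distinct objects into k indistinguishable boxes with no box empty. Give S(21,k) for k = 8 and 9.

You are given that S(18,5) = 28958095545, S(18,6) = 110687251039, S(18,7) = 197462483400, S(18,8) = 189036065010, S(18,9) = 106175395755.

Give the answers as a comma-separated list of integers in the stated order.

132511015347084, 123272476465204

@19  (19,6):110687251039·6+28958095545→693081601779, (19,7):197462483400·7+110687251039→1492924634839, (19,8):189036065010·8+197462483400→1709751003480, (19,9):106175395755·9+189036065010→1144614626805
@20  (20,7):1492924634839·7+693081601779→11143554045652, (20,8):1709751003480·8+1492924634839→15170932662679, (20,9):1144614626805·9+1709751003480→12011282644725
@21  (21,8):15170932662679·8+11143554045652→132511015347084, (21,9):12011282644725·9+15170932662679→123272476465204
Read S(21,8) = 132511015347084, S(21,9) = 123272476465204.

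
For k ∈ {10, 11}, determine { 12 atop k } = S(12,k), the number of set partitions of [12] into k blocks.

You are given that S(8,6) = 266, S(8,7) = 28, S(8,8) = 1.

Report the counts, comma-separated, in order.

[9] T[9,7]:7*28+266=462 · T[9,8]:8*1+28=36 · T[9,9]:9*0+1=1
[10] T[10,8]:8*36+462=750 · T[10,9]:9*1+36=45 · T[10,10]:10*0+1=1
[11] T[11,9]:9*45+750=1155 · T[11,10]:10*1+45=55 · T[11,11]:11*0+1=1
[12] T[12,10]:10*55+1155=1705 · T[12,11]:11*1+55=66
Read S(12,10) = 1705, S(12,11) = 66.

1705, 66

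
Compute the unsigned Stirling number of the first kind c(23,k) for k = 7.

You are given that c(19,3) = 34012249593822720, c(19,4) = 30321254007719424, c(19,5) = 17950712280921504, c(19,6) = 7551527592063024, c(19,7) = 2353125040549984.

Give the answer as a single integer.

720308216440924653696

[20] T[20,4]:19*30321254007719424+34012249593822720=610116075740491776 · T[20,5]:19*17950712280921504+30321254007719424=371384787345228000 · T[20,6]:19*7551527592063024+17950712280921504=161429736530118960 · T[20,7]:19*2353125040549984+7551527592063024=52260903362512720
[21] T[21,5]:20*371384787345228000+610116075740491776=8037811822645051776 · T[21,6]:20*161429736530118960+371384787345228000=3599979517947607200 · T[21,7]:20*52260903362512720+161429736530118960=1206647803780373360
[22] T[22,6]:21*3599979517947607200+8037811822645051776=83637381699544802976 · T[22,7]:21*1206647803780373360+3599979517947607200=28939583397335447760
[23] T[23,7]:22*28939583397335447760+83637381699544802976=720308216440924653696
Read c(23,7) = 720308216440924653696.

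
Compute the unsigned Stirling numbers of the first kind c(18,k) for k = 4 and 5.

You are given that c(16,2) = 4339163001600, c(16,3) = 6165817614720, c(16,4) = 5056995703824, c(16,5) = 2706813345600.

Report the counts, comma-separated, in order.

1583313975727488, 909299905844112

i=17: T(17,3)=4339163001600+16·6165817614720=102992244837120 | T(17,4)=6165817614720+16·5056995703824=87077748875904 | T(17,5)=5056995703824+16·2706813345600=48366009233424
i=18: T(18,4)=102992244837120+17·87077748875904=1583313975727488 | T(18,5)=87077748875904+17·48366009233424=909299905844112
Read c(18,4) = 1583313975727488, c(18,5) = 909299905844112.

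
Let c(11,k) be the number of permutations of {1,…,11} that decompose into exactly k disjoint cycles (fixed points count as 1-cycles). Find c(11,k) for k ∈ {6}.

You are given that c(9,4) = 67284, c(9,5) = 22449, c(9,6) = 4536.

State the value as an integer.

902055

row 10: T[10][5]=9·22449+67284=269325  T[10][6]=9·4536+22449=63273
row 11: T[11][6]=10·63273+269325=902055
Read c(11,6) = 902055.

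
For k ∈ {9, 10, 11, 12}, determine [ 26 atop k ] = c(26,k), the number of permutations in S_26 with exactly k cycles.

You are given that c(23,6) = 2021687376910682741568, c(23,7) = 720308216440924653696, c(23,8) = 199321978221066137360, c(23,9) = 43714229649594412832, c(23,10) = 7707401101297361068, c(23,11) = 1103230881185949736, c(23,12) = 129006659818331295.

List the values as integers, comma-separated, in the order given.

[24] T[24,7]:23*720308216440924653696+2021687376910682741568=18588776355051949776576 · T[24,8]:23*199321978221066137360+720308216440924653696=5304713715525445812976 · T[24,9]:23*43714229649594412832+199321978221066137360=1204749260161737632496 · T[24,10]:23*7707401101297361068+43714229649594412832=220984454979433717396 · T[24,11]:23*1103230881185949736+7707401101297361068=33081711368574204996 · T[24,12]:23*129006659818331295+1103230881185949736=4070384057007569521
[25] T[25,8]:24*5304713715525445812976+18588776355051949776576=145901905527662649288000 · T[25,9]:24*1204749260161737632496+5304713715525445812976=34218695959407148992880 · T[25,10]:24*220984454979433717396+1204749260161737632496=6508376179668146850000 · T[25,11]:24*33081711368574204996+220984454979433717396=1014945527825214637300 · T[25,12]:24*4070384057007569521+33081711368574204996=130770928736755873500
[26] T[26,9]:25*34218695959407148992880+145901905527662649288000=1001369304512841374110000 · T[26,10]:25*6508376179668146850000+34218695959407148992880=196928100451110820242880 · T[26,11]:25*1014945527825214637300+6508376179668146850000=31882014375298512782500 · T[26,12]:25*130770928736755873500+1014945527825214637300=4284218746244111474800
Read c(26,9) = 1001369304512841374110000, c(26,10) = 196928100451110820242880, c(26,11) = 31882014375298512782500, c(26,12) = 4284218746244111474800.

1001369304512841374110000, 196928100451110820242880, 31882014375298512782500, 4284218746244111474800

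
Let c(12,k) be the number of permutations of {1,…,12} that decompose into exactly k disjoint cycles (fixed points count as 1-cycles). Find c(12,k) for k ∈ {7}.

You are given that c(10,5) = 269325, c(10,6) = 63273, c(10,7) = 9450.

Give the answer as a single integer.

r11: T_11,6=10×63273+269325=902055; T_11,7=10×9450+63273=157773
r12: T_12,7=11×157773+902055=2637558
Read c(12,7) = 2637558.

2637558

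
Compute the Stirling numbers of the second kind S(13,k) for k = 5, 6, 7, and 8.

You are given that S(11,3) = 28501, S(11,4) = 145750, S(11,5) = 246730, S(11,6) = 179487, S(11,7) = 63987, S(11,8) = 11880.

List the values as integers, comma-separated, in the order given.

7508501, 9321312, 5715424, 1899612

[12] T[12,4]:4*145750+28501=611501 · T[12,5]:5*246730+145750=1379400 · T[12,6]:6*179487+246730=1323652 · T[12,7]:7*63987+179487=627396 · T[12,8]:8*11880+63987=159027
[13] T[13,5]:5*1379400+611501=7508501 · T[13,6]:6*1323652+1379400=9321312 · T[13,7]:7*627396+1323652=5715424 · T[13,8]:8*159027+627396=1899612
Read S(13,5) = 7508501, S(13,6) = 9321312, S(13,7) = 5715424, S(13,8) = 1899612.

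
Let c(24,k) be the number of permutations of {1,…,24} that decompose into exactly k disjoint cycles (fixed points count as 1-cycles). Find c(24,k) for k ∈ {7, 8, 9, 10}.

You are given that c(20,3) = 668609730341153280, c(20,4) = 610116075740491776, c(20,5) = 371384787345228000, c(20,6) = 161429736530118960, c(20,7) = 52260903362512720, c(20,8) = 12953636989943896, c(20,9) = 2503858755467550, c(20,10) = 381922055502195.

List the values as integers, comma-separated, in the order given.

r21: T_21,4=20×610116075740491776+668609730341153280=12870931245150988800; T_21,5=20×371384787345228000+610116075740491776=8037811822645051776; T_21,6=20×161429736530118960+371384787345228000=3599979517947607200; T_21,7=20×52260903362512720+161429736530118960=1206647803780373360; T_21,8=20×12953636989943896+52260903362512720=311333643161390640; T_21,9=20×2503858755467550+12953636989943896=63030812099294896; T_21,10=20×381922055502195+2503858755467550=10142299865511450
r22: T_22,5=21×8037811822645051776+12870931245150988800=181664979520697076096; T_22,6=21×3599979517947607200+8037811822645051776=83637381699544802976; T_22,7=21×1206647803780373360+3599979517947607200=28939583397335447760; T_22,8=21×311333643161390640+1206647803780373360=7744654310169576800; T_22,9=21×63030812099294896+311333643161390640=1634980697246583456; T_22,10=21×10142299865511450+63030812099294896=276019109275035346
r23: T_23,6=22×83637381699544802976+181664979520697076096=2021687376910682741568; T_23,7=22×28939583397335447760+83637381699544802976=720308216440924653696; T_23,8=22×7744654310169576800+28939583397335447760=199321978221066137360; T_23,9=22×1634980697246583456+7744654310169576800=43714229649594412832; T_23,10=22×276019109275035346+1634980697246583456=7707401101297361068
r24: T_24,7=23×720308216440924653696+2021687376910682741568=18588776355051949776576; T_24,8=23×199321978221066137360+720308216440924653696=5304713715525445812976; T_24,9=23×43714229649594412832+199321978221066137360=1204749260161737632496; T_24,10=23×7707401101297361068+43714229649594412832=220984454979433717396
Read c(24,7) = 18588776355051949776576, c(24,8) = 5304713715525445812976, c(24,9) = 1204749260161737632496, c(24,10) = 220984454979433717396.

18588776355051949776576, 5304713715525445812976, 1204749260161737632496, 220984454979433717396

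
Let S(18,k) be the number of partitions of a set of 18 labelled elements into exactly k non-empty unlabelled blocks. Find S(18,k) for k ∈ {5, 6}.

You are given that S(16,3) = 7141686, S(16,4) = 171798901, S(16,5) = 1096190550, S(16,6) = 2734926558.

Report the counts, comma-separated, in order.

28958095545, 110687251039

i=17: T(17,4)=7141686+4·171798901=694337290 | T(17,5)=171798901+5·1096190550=5652751651 | T(17,6)=1096190550+6·2734926558=17505749898
i=18: T(18,5)=694337290+5·5652751651=28958095545 | T(18,6)=5652751651+6·17505749898=110687251039
Read S(18,5) = 28958095545, S(18,6) = 110687251039.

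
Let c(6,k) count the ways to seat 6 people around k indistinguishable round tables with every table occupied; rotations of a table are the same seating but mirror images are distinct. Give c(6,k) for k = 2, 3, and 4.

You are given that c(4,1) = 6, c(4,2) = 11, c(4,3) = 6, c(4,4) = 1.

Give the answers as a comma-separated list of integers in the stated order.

274, 225, 85

r5: T_5,1=4×6+0=24; T_5,2=4×11+6=50; T_5,3=4×6+11=35; T_5,4=4×1+6=10
r6: T_6,2=5×50+24=274; T_6,3=5×35+50=225; T_6,4=5×10+35=85
Read c(6,2) = 274, c(6,3) = 225, c(6,4) = 85.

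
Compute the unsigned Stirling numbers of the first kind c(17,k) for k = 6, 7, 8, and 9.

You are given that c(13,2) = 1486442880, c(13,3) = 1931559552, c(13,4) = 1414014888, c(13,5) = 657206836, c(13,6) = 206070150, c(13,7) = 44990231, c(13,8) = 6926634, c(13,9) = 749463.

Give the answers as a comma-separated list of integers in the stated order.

18861567058880, 5374523477960, 1146901283528, 185953177553

r14: T_14,3=13×1931559552+1486442880=26596717056; T_14,4=13×1414014888+1931559552=20313753096; T_14,5=13×657206836+1414014888=9957703756; T_14,6=13×206070150+657206836=3336118786; T_14,7=13×44990231+206070150=790943153; T_14,8=13×6926634+44990231=135036473; T_14,9=13×749463+6926634=16669653
r15: T_15,4=14×20313753096+26596717056=310989260400; T_15,5=14×9957703756+20313753096=159721605680; T_15,6=14×3336118786+9957703756=56663366760; T_15,7=14×790943153+3336118786=14409322928; T_15,8=14×135036473+790943153=2681453775; T_15,9=14×16669653+135036473=368411615
r16: T_16,5=15×159721605680+310989260400=2706813345600; T_16,6=15×56663366760+159721605680=1009672107080; T_16,7=15×14409322928+56663366760=272803210680; T_16,8=15×2681453775+14409322928=54631129553; T_16,9=15×368411615+2681453775=8207628000
r17: T_17,6=16×1009672107080+2706813345600=18861567058880; T_17,7=16×272803210680+1009672107080=5374523477960; T_17,8=16×54631129553+272803210680=1146901283528; T_17,9=16×8207628000+54631129553=185953177553
Read c(17,6) = 18861567058880, c(17,7) = 5374523477960, c(17,8) = 1146901283528, c(17,9) = 185953177553.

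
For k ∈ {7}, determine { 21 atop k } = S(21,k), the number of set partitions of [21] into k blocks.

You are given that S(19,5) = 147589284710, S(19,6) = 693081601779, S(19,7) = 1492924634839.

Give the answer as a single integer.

row 20: T[20][6]=6·693081601779+147589284710=4306078895384  T[20][7]=7·1492924634839+693081601779=11143554045652
row 21: T[21][7]=7·11143554045652+4306078895384=82310957214948
Read S(21,7) = 82310957214948.

82310957214948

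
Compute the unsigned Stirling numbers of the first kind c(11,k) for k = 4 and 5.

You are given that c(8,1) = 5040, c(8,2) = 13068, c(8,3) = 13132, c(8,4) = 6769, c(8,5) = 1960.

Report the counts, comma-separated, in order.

8409500, 3416930

row 9: T[9][2]=8·13068+5040=109584  T[9][3]=8·13132+13068=118124  T[9][4]=8·6769+13132=67284  T[9][5]=8·1960+6769=22449
row 10: T[10][3]=9·118124+109584=1172700  T[10][4]=9·67284+118124=723680  T[10][5]=9·22449+67284=269325
row 11: T[11][4]=10·723680+1172700=8409500  T[11][5]=10·269325+723680=3416930
Read c(11,4) = 8409500, c(11,5) = 3416930.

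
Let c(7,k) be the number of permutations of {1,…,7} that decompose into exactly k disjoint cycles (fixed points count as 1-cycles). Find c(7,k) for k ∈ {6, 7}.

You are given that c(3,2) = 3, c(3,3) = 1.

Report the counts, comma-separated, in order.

21, 1

r4: T_4,3=3×1+3=6; T_4,4=3×0+1=1
r5: T_5,4=4×1+6=10; T_5,5=4×0+1=1
r6: T_6,5=5×1+10=15; T_6,6=5×0+1=1
r7: T_7,6=6×1+15=21; T_7,7=6×0+1=1
Read c(7,6) = 21, c(7,7) = 1.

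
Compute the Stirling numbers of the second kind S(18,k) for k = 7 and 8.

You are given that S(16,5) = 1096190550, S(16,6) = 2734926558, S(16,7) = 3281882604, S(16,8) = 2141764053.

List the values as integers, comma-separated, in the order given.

[17] T[17,6]:6*2734926558+1096190550=17505749898 · T[17,7]:7*3281882604+2734926558=25708104786 · T[17,8]:8*2141764053+3281882604=20415995028
[18] T[18,7]:7*25708104786+17505749898=197462483400 · T[18,8]:8*20415995028+25708104786=189036065010
Read S(18,7) = 197462483400, S(18,8) = 189036065010.

197462483400, 189036065010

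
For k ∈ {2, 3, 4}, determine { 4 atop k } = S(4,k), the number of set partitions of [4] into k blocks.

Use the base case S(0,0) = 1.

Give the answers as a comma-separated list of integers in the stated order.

row 1: T[1][1]=1·0+1=1
row 2: T[2][1]=1·1+0=1  T[2][2]=2·0+1=1
row 3: T[3][1]=1·1+0=1  T[3][2]=2·1+1=3  T[3][3]=3·0+1=1
row 4: T[4][2]=2·3+1=7  T[4][3]=3·1+3=6  T[4][4]=4·0+1=1
Read S(4,2) = 7, S(4,3) = 6, S(4,4) = 1.

7, 6, 1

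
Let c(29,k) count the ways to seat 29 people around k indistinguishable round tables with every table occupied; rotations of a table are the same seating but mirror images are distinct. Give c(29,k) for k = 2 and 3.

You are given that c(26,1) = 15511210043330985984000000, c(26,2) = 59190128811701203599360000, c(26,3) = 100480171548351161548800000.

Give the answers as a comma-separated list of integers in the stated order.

1197348677077520393310044160000, 2105684281550279072336117760000

@27  (27,1):15511210043330985984000000·26+0→403291461126605635584000000, (27,2):59190128811701203599360000·26+15511210043330985984000000→1554454559147562279567360000, (27,3):100480171548351161548800000·26+59190128811701203599360000→2671674589068831403868160000
@28  (28,1):403291461126605635584000000·27+0→10888869450418352160768000000, (28,2):1554454559147562279567360000·27+403291461126605635584000000→42373564558110787183902720000, (28,3):2671674589068831403868160000·27+1554454559147562279567360000→73689668464006010184007680000
@29  (29,2):42373564558110787183902720000·28+10888869450418352160768000000→1197348677077520393310044160000, (29,3):73689668464006010184007680000·28+42373564558110787183902720000→2105684281550279072336117760000
Read c(29,2) = 1197348677077520393310044160000, c(29,3) = 2105684281550279072336117760000.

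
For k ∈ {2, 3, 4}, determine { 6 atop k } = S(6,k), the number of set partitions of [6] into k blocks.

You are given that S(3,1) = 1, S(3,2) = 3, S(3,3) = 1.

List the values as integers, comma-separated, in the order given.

31, 90, 65

@4  (4,1):1·1+0→1, (4,2):3·2+1→7, (4,3):1·3+3→6, (4,4):0·4+1→1
@5  (5,1):1·1+0→1, (5,2):7·2+1→15, (5,3):6·3+7→25, (5,4):1·4+6→10
@6  (6,2):15·2+1→31, (6,3):25·3+15→90, (6,4):10·4+25→65
Read S(6,2) = 31, S(6,3) = 90, S(6,4) = 65.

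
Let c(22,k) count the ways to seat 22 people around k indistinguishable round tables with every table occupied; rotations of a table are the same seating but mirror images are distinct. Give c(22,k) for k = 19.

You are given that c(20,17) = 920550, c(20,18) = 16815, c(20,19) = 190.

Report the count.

1689765

[21] T[21,18]:20*16815+920550=1256850 · T[21,19]:20*190+16815=20615
[22] T[22,19]:21*20615+1256850=1689765
Read c(22,19) = 1689765.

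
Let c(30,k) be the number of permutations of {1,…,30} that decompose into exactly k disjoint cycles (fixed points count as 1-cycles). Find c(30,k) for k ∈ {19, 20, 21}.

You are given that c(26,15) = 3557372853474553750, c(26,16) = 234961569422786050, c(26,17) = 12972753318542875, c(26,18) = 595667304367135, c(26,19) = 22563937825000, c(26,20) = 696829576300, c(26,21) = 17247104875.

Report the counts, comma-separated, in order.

150566737512021319125, 6634460278534540725, 248526574856284725

i=27: T(27,16)=3557372853474553750+26·234961569422786050=9666373658466991050 | T(27,17)=234961569422786050+26·12972753318542875=572253155704900800 | T(27,18)=12972753318542875+26·595667304367135=28460103232088385 | T(27,19)=595667304367135+26·22563937825000=1182329687817135 | T(27,20)=22563937825000+26·696829576300=40681506808800 | T(27,21)=696829576300+26·17247104875=1145254303050
i=28: T(28,17)=9666373658466991050+27·572253155704900800=25117208862499312650 | T(28,18)=572253155704900800+27·28460103232088385=1340675942971287195 | T(28,19)=28460103232088385+27·1182329687817135=60383004803151030 | T(28,20)=1182329687817135+27·40681506808800=2280730371654735 | T(28,21)=40681506808800+27·1145254303050=71603372991150
i=29: T(29,18)=25117208862499312650+28·1340675942971287195=62656135265695354110 | T(29,19)=1340675942971287195+28·60383004803151030=3031400077459516035 | T(29,20)=60383004803151030+28·2280730371654735=124243455209483610 | T(29,21)=2280730371654735+28·71603372991150=4285624815406935
i=30: T(30,19)=62656135265695354110+29·3031400077459516035=150566737512021319125 | T(30,20)=3031400077459516035+29·124243455209483610=6634460278534540725 | T(30,21)=124243455209483610+29·4285624815406935=248526574856284725
Read c(30,19) = 150566737512021319125, c(30,20) = 6634460278534540725, c(30,21) = 248526574856284725.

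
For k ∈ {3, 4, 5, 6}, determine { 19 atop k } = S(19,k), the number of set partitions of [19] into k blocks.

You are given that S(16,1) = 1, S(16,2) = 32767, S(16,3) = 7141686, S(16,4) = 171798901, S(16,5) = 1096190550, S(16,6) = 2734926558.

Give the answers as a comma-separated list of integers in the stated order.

193448101, 11259666950, 147589284710, 693081601779

[17] T[17,1]:1*1+0=1 · T[17,2]:2*32767+1=65535 · T[17,3]:3*7141686+32767=21457825 · T[17,4]:4*171798901+7141686=694337290 · T[17,5]:5*1096190550+171798901=5652751651 · T[17,6]:6*2734926558+1096190550=17505749898
[18] T[18,2]:2*65535+1=131071 · T[18,3]:3*21457825+65535=64439010 · T[18,4]:4*694337290+21457825=2798806985 · T[18,5]:5*5652751651+694337290=28958095545 · T[18,6]:6*17505749898+5652751651=110687251039
[19] T[19,3]:3*64439010+131071=193448101 · T[19,4]:4*2798806985+64439010=11259666950 · T[19,5]:5*28958095545+2798806985=147589284710 · T[19,6]:6*110687251039+28958095545=693081601779
Read S(19,3) = 193448101, S(19,4) = 11259666950, S(19,5) = 147589284710, S(19,6) = 693081601779.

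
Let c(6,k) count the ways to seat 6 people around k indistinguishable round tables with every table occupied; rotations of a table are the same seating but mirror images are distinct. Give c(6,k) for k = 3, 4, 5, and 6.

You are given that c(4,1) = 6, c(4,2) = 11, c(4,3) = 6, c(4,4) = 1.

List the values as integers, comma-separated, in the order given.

@5  (5,2):11·4+6→50, (5,3):6·4+11→35, (5,4):1·4+6→10, (5,5):0·4+1→1
@6  (6,3):35·5+50→225, (6,4):10·5+35→85, (6,5):1·5+10→15, (6,6):0·5+1→1
Read c(6,3) = 225, c(6,4) = 85, c(6,5) = 15, c(6,6) = 1.

225, 85, 15, 1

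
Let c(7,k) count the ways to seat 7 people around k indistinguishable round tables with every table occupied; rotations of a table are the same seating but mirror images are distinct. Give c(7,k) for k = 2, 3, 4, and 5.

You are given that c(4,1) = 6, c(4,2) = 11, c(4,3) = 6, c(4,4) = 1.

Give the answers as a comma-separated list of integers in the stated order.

row 5: T[5][1]=4·6+0=24  T[5][2]=4·11+6=50  T[5][3]=4·6+11=35  T[5][4]=4·1+6=10  T[5][5]=4·0+1=1
row 6: T[6][1]=5·24+0=120  T[6][2]=5·50+24=274  T[6][3]=5·35+50=225  T[6][4]=5·10+35=85  T[6][5]=5·1+10=15
row 7: T[7][2]=6·274+120=1764  T[7][3]=6·225+274=1624  T[7][4]=6·85+225=735  T[7][5]=6·15+85=175
Read c(7,2) = 1764, c(7,3) = 1624, c(7,4) = 735, c(7,5) = 175.

1764, 1624, 735, 175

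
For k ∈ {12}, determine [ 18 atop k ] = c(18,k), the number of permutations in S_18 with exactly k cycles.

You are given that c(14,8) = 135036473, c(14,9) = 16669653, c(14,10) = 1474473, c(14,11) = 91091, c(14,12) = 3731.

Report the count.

@15  (15,9):16669653·14+135036473→368411615, (15,10):1474473·14+16669653→37312275, (15,11):91091·14+1474473→2749747, (15,12):3731·14+91091→143325
@16  (16,10):37312275·15+368411615→928095740, (16,11):2749747·15+37312275→78558480, (16,12):143325·15+2749747→4899622
@17  (17,11):78558480·16+928095740→2185031420, (17,12):4899622·16+78558480→156952432
@18  (18,12):156952432·17+2185031420→4853222764
Read c(18,12) = 4853222764.

4853222764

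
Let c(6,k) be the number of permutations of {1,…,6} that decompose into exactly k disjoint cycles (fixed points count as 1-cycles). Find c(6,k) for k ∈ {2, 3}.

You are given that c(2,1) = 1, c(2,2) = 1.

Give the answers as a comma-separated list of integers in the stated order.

274, 225

r3: T_3,1=2×1+0=2; T_3,2=2×1+1=3; T_3,3=2×0+1=1
r4: T_4,1=3×2+0=6; T_4,2=3×3+2=11; T_4,3=3×1+3=6
r5: T_5,1=4×6+0=24; T_5,2=4×11+6=50; T_5,3=4×6+11=35
r6: T_6,2=5×50+24=274; T_6,3=5×35+50=225
Read c(6,2) = 274, c(6,3) = 225.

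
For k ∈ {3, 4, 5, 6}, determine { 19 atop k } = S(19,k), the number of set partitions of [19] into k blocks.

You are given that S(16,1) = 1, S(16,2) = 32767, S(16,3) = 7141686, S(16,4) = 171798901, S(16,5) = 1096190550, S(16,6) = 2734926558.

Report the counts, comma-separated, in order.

[17] T[17,1]:1*1+0=1 · T[17,2]:2*32767+1=65535 · T[17,3]:3*7141686+32767=21457825 · T[17,4]:4*171798901+7141686=694337290 · T[17,5]:5*1096190550+171798901=5652751651 · T[17,6]:6*2734926558+1096190550=17505749898
[18] T[18,2]:2*65535+1=131071 · T[18,3]:3*21457825+65535=64439010 · T[18,4]:4*694337290+21457825=2798806985 · T[18,5]:5*5652751651+694337290=28958095545 · T[18,6]:6*17505749898+5652751651=110687251039
[19] T[19,3]:3*64439010+131071=193448101 · T[19,4]:4*2798806985+64439010=11259666950 · T[19,5]:5*28958095545+2798806985=147589284710 · T[19,6]:6*110687251039+28958095545=693081601779
Read S(19,3) = 193448101, S(19,4) = 11259666950, S(19,5) = 147589284710, S(19,6) = 693081601779.

193448101, 11259666950, 147589284710, 693081601779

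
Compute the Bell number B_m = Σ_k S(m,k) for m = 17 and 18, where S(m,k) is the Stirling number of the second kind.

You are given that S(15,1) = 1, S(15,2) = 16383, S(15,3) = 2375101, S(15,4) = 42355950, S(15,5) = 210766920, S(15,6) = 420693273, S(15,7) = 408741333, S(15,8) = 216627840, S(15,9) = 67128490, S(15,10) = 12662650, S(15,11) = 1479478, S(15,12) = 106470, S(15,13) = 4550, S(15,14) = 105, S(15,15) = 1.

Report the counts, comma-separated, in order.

[16] T[16,1]:1*1+0=1 · T[16,2]:2*16383+1=32767 · T[16,3]:3*2375101+16383=7141686 · T[16,4]:4*42355950+2375101=171798901 · T[16,5]:5*210766920+42355950=1096190550 · T[16,6]:6*420693273+210766920=2734926558 · T[16,7]:7*408741333+420693273=3281882604 · T[16,8]:8*216627840+408741333=2141764053 · T[16,9]:9*67128490+216627840=820784250 · T[16,10]:10*12662650+67128490=193754990 · T[16,11]:11*1479478+12662650=28936908 · T[16,12]:12*106470+1479478=2757118 · T[16,13]:13*4550+106470=165620 · T[16,14]:14*105+4550=6020 · T[16,15]:15*1+105=120 · T[16,16]:16*0+1=1
[17] T[17,1]:1*1+0=1 · T[17,2]:2*32767+1=65535 · T[17,3]:3*7141686+32767=21457825 · T[17,4]:4*171798901+7141686=694337290 · T[17,5]:5*1096190550+171798901=5652751651 · T[17,6]:6*2734926558+1096190550=17505749898 · T[17,7]:7*3281882604+2734926558=25708104786 · T[17,8]:8*2141764053+3281882604=20415995028 · T[17,9]:9*820784250+2141764053=9528822303 · T[17,10]:10*193754990+820784250=2758334150 · T[17,11]:11*28936908+193754990=512060978 · T[17,12]:12*2757118+28936908=62022324 · T[17,13]:13*165620+2757118=4910178 · T[17,14]:14*6020+165620=249900 · T[17,15]:15*120+6020=7820 · T[17,16]:16*1+120=136 · T[17,17]:17*0+1=1
[18] T[18,1]:1*1+0=1 · T[18,2]:2*65535+1=131071 · T[18,3]:3*21457825+65535=64439010 · T[18,4]:4*694337290+21457825=2798806985 · T[18,5]:5*5652751651+694337290=28958095545 · T[18,6]:6*17505749898+5652751651=110687251039 · T[18,7]:7*25708104786+17505749898=197462483400 · T[18,8]:8*20415995028+25708104786=189036065010 · T[18,9]:9*9528822303+20415995028=106175395755 · T[18,10]:10*2758334150+9528822303=37112163803 · T[18,11]:11*512060978+2758334150=8391004908 · T[18,12]:12*62022324+512060978=1256328866 · T[18,13]:13*4910178+62022324=125854638 · T[18,14]:14*249900+4910178=8408778 · T[18,15]:15*7820+249900=367200 · T[18,16]:16*136+7820=9996 · T[18,17]:17*1+136=153 · T[18,18]:18*0+1=1
B_17 = ΣS(17,k) = 1+65535+21457825+694337290+5652751651+17505749898+25708104786+20415995028+9528822303+2758334150+512060978+62022324+4910178+249900+7820+136+1 = 82864869804
B_18 = ΣS(18,k) = 1+131071+64439010+2798806985+28958095545+110687251039+197462483400+189036065010+106175395755+37112163803+8391004908+1256328866+125854638+8408778+367200+9996+153+1 = 682076806159

82864869804, 682076806159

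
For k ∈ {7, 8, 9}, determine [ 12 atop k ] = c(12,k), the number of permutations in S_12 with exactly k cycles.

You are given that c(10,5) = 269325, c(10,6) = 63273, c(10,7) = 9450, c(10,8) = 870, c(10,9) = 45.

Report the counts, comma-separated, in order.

@11  (11,6):63273·10+269325→902055, (11,7):9450·10+63273→157773, (11,8):870·10+9450→18150, (11,9):45·10+870→1320
@12  (12,7):157773·11+902055→2637558, (12,8):18150·11+157773→357423, (12,9):1320·11+18150→32670
Read c(12,7) = 2637558, c(12,8) = 357423, c(12,9) = 32670.

2637558, 357423, 32670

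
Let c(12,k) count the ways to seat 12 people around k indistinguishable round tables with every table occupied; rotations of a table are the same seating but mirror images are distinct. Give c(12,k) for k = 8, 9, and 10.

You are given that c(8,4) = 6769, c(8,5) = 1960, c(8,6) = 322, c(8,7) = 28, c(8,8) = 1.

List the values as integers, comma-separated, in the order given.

r9: T_9,5=8×1960+6769=22449; T_9,6=8×322+1960=4536; T_9,7=8×28+322=546; T_9,8=8×1+28=36; T_9,9=8×0+1=1
r10: T_10,6=9×4536+22449=63273; T_10,7=9×546+4536=9450; T_10,8=9×36+546=870; T_10,9=9×1+36=45; T_10,10=9×0+1=1
r11: T_11,7=10×9450+63273=157773; T_11,8=10×870+9450=18150; T_11,9=10×45+870=1320; T_11,10=10×1+45=55
r12: T_12,8=11×18150+157773=357423; T_12,9=11×1320+18150=32670; T_12,10=11×55+1320=1925
Read c(12,8) = 357423, c(12,9) = 32670, c(12,10) = 1925.

357423, 32670, 1925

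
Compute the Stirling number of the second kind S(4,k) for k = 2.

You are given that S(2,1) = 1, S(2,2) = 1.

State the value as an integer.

[3] T[3,1]:1*1+0=1 · T[3,2]:2*1+1=3
[4] T[4,2]:2*3+1=7
Read S(4,2) = 7.

7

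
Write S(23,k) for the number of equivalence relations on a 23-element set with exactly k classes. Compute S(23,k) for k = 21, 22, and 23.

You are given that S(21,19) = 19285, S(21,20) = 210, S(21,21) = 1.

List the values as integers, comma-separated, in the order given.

i=22: T(22,20)=19285+20·210=23485 | T(22,21)=210+21·1=231 | T(22,22)=1+22·0=1
i=23: T(23,21)=23485+21·231=28336 | T(23,22)=231+22·1=253 | T(23,23)=1+23·0=1
Read S(23,21) = 28336, S(23,22) = 253, S(23,23) = 1.

28336, 253, 1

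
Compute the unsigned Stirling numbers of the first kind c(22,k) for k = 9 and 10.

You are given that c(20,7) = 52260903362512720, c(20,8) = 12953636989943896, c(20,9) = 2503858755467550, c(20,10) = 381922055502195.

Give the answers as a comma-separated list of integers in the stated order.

i=21: T(21,8)=52260903362512720+20·12953636989943896=311333643161390640 | T(21,9)=12953636989943896+20·2503858755467550=63030812099294896 | T(21,10)=2503858755467550+20·381922055502195=10142299865511450
i=22: T(22,9)=311333643161390640+21·63030812099294896=1634980697246583456 | T(22,10)=63030812099294896+21·10142299865511450=276019109275035346
Read c(22,9) = 1634980697246583456, c(22,10) = 276019109275035346.

1634980697246583456, 276019109275035346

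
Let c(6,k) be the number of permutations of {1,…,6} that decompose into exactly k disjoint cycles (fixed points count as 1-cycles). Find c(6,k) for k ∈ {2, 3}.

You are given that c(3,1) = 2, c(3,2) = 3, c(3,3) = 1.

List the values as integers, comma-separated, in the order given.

274, 225

row 4: T[4][1]=3·2+0=6  T[4][2]=3·3+2=11  T[4][3]=3·1+3=6
row 5: T[5][1]=4·6+0=24  T[5][2]=4·11+6=50  T[5][3]=4·6+11=35
row 6: T[6][2]=5·50+24=274  T[6][3]=5·35+50=225
Read c(6,2) = 274, c(6,3) = 225.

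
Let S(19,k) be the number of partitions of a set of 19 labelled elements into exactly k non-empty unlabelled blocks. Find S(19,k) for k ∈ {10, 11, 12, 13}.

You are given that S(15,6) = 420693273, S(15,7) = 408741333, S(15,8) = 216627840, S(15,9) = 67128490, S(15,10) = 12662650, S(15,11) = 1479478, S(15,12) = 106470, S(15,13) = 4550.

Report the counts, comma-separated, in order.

477297033785, 129413217791, 23466951300, 2892439160

@16  (16,7):408741333·7+420693273→3281882604, (16,8):216627840·8+408741333→2141764053, (16,9):67128490·9+216627840→820784250, (16,10):12662650·10+67128490→193754990, (16,11):1479478·11+12662650→28936908, (16,12):106470·12+1479478→2757118, (16,13):4550·13+106470→165620
@17  (17,8):2141764053·8+3281882604→20415995028, (17,9):820784250·9+2141764053→9528822303, (17,10):193754990·10+820784250→2758334150, (17,11):28936908·11+193754990→512060978, (17,12):2757118·12+28936908→62022324, (17,13):165620·13+2757118→4910178
@18  (18,9):9528822303·9+20415995028→106175395755, (18,10):2758334150·10+9528822303→37112163803, (18,11):512060978·11+2758334150→8391004908, (18,12):62022324·12+512060978→1256328866, (18,13):4910178·13+62022324→125854638
@19  (19,10):37112163803·10+106175395755→477297033785, (19,11):8391004908·11+37112163803→129413217791, (19,12):1256328866·12+8391004908→23466951300, (19,13):125854638·13+1256328866→2892439160
Read S(19,10) = 477297033785, S(19,11) = 129413217791, S(19,12) = 23466951300, S(19,13) = 2892439160.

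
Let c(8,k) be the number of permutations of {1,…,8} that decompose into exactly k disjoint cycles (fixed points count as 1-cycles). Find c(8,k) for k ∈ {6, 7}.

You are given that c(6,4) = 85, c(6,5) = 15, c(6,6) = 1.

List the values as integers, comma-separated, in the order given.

322, 28

i=7: T(7,5)=85+6·15=175 | T(7,6)=15+6·1=21 | T(7,7)=1+6·0=1
i=8: T(8,6)=175+7·21=322 | T(8,7)=21+7·1=28
Read c(8,6) = 322, c(8,7) = 28.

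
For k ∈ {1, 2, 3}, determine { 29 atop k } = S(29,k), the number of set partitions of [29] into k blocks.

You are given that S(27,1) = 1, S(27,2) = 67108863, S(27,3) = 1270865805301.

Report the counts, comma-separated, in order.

1, 268435455, 11438127792025

row 28: T[28][1]=1·1+0=1  T[28][2]=2·67108863+1=134217727  T[28][3]=3·1270865805301+67108863=3812664524766
row 29: T[29][1]=1·1+0=1  T[29][2]=2·134217727+1=268435455  T[29][3]=3·3812664524766+134217727=11438127792025
Read S(29,1) = 1, S(29,2) = 268435455, S(29,3) = 11438127792025.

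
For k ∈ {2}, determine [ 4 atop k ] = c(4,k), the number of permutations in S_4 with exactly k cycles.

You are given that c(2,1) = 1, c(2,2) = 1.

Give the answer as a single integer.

i=3: T(3,1)=0+2·1=2 | T(3,2)=1+2·1=3
i=4: T(4,2)=2+3·3=11
Read c(4,2) = 11.

11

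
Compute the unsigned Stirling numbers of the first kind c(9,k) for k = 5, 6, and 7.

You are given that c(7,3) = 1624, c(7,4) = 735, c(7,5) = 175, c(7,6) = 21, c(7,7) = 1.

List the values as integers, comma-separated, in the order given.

r8: T_8,4=7×735+1624=6769; T_8,5=7×175+735=1960; T_8,6=7×21+175=322; T_8,7=7×1+21=28
r9: T_9,5=8×1960+6769=22449; T_9,6=8×322+1960=4536; T_9,7=8×28+322=546
Read c(9,5) = 22449, c(9,6) = 4536, c(9,7) = 546.

22449, 4536, 546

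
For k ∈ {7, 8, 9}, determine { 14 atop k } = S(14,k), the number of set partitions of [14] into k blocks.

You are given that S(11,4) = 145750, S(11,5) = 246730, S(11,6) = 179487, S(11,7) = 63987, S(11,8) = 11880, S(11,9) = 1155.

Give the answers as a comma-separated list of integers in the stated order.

row 12: T[12][5]=5·246730+145750=1379400  T[12][6]=6·179487+246730=1323652  T[12][7]=7·63987+179487=627396  T[12][8]=8·11880+63987=159027  T[12][9]=9·1155+11880=22275
row 13: T[13][6]=6·1323652+1379400=9321312  T[13][7]=7·627396+1323652=5715424  T[13][8]=8·159027+627396=1899612  T[13][9]=9·22275+159027=359502
row 14: T[14][7]=7·5715424+9321312=49329280  T[14][8]=8·1899612+5715424=20912320  T[14][9]=9·359502+1899612=5135130
Read S(14,7) = 49329280, S(14,8) = 20912320, S(14,9) = 5135130.

49329280, 20912320, 5135130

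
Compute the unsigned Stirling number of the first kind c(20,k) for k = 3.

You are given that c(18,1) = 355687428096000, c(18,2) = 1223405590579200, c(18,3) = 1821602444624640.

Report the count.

row 19: T[19][2]=18·1223405590579200+355687428096000=22376988058521600  T[19][3]=18·1821602444624640+1223405590579200=34012249593822720
row 20: T[20][3]=19·34012249593822720+22376988058521600=668609730341153280
Read c(20,3) = 668609730341153280.

668609730341153280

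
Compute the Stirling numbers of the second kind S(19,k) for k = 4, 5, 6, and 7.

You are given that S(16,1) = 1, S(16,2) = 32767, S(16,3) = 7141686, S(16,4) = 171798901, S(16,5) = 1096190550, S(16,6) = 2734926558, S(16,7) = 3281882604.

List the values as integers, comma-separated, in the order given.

[17] T[17,2]:2*32767+1=65535 · T[17,3]:3*7141686+32767=21457825 · T[17,4]:4*171798901+7141686=694337290 · T[17,5]:5*1096190550+171798901=5652751651 · T[17,6]:6*2734926558+1096190550=17505749898 · T[17,7]:7*3281882604+2734926558=25708104786
[18] T[18,3]:3*21457825+65535=64439010 · T[18,4]:4*694337290+21457825=2798806985 · T[18,5]:5*5652751651+694337290=28958095545 · T[18,6]:6*17505749898+5652751651=110687251039 · T[18,7]:7*25708104786+17505749898=197462483400
[19] T[19,4]:4*2798806985+64439010=11259666950 · T[19,5]:5*28958095545+2798806985=147589284710 · T[19,6]:6*110687251039+28958095545=693081601779 · T[19,7]:7*197462483400+110687251039=1492924634839
Read S(19,4) = 11259666950, S(19,5) = 147589284710, S(19,6) = 693081601779, S(19,7) = 1492924634839.

11259666950, 147589284710, 693081601779, 1492924634839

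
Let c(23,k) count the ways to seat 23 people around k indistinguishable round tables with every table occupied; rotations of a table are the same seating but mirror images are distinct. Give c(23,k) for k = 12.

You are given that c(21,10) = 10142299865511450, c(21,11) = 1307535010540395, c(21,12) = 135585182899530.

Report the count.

129006659818331295

r22: T_22,11=21×1307535010540395+10142299865511450=37600535086859745; T_22,12=21×135585182899530+1307535010540395=4154823851430525
r23: T_23,12=22×4154823851430525+37600535086859745=129006659818331295
Read c(23,12) = 129006659818331295.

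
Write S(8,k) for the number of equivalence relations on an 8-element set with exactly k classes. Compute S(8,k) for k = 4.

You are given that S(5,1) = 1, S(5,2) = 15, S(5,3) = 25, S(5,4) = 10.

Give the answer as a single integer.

r6: T_6,2=2×15+1=31; T_6,3=3×25+15=90; T_6,4=4×10+25=65
r7: T_7,3=3×90+31=301; T_7,4=4×65+90=350
r8: T_8,4=4×350+301=1701
Read S(8,4) = 1701.

1701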